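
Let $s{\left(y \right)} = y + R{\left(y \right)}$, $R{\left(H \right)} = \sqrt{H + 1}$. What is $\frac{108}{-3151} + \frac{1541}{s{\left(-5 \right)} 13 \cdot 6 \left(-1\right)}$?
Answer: $\frac{24034159}{7127562} + \frac{1541 i}{1131} \approx 3.372 + 1.3625 i$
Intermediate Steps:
$R{\left(H \right)} = \sqrt{1 + H}$
$s{\left(y \right)} = y + \sqrt{1 + y}$
$\frac{108}{-3151} + \frac{1541}{s{\left(-5 \right)} 13 \cdot 6 \left(-1\right)} = \frac{108}{-3151} + \frac{1541}{\left(-5 + \sqrt{1 - 5}\right) 13 \cdot 6 \left(-1\right)} = 108 \left(- \frac{1}{3151}\right) + \frac{1541}{\left(-5 + \sqrt{-4}\right) 13 \left(-6\right)} = - \frac{108}{3151} + \frac{1541}{\left(-5 + 2 i\right) 13 \left(-6\right)} = - \frac{108}{3151} + \frac{1541}{\left(-65 + 26 i\right) \left(-6\right)} = - \frac{108}{3151} + \frac{1541}{390 - 156 i} = - \frac{108}{3151} + 1541 \frac{390 + 156 i}{176436} = - \frac{108}{3151} + \frac{1541 \left(390 + 156 i\right)}{176436}$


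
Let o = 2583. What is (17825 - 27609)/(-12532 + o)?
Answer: 9784/9949 ≈ 0.98342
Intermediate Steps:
(17825 - 27609)/(-12532 + o) = (17825 - 27609)/(-12532 + 2583) = -9784/(-9949) = -9784*(-1/9949) = 9784/9949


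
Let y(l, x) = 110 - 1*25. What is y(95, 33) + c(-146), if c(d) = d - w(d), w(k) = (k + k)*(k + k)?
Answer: -85325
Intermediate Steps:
w(k) = 4*k² (w(k) = (2*k)*(2*k) = 4*k²)
c(d) = d - 4*d²
y(l, x) = 85 (y(l, x) = 110 - 25 = 85)
y(95, 33) + c(-146) = 85 - 146*(1 - 4*(-146)) = 85 - 146*(1 + 584) = 85 - 146*585 = 85 - 85410 = -85325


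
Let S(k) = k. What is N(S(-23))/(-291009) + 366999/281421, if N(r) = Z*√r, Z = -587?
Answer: 122333/93807 + 587*I*√23/291009 ≈ 1.3041 + 0.0096738*I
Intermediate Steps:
N(r) = -587*√r
N(S(-23))/(-291009) + 366999/281421 = -587*I*√23/(-291009) + 366999/281421 = -587*I*√23*(-1/291009) + 366999*(1/281421) = -587*I*√23*(-1/291009) + 122333/93807 = 587*I*√23/291009 + 122333/93807 = 122333/93807 + 587*I*√23/291009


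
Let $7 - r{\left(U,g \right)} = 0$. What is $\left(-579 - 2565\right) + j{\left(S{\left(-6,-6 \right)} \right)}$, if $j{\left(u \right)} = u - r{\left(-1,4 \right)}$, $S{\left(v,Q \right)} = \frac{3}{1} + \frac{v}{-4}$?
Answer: $- \frac{6293}{2} \approx -3146.5$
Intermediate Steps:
$S{\left(v,Q \right)} = 3 - \frac{v}{4}$ ($S{\left(v,Q \right)} = 3 \cdot 1 + v \left(- \frac{1}{4}\right) = 3 - \frac{v}{4}$)
$r{\left(U,g \right)} = 7$ ($r{\left(U,g \right)} = 7 - 0 = 7 + 0 = 7$)
$j{\left(u \right)} = -7 + u$ ($j{\left(u \right)} = u - 7 = -7 + u$)
$\left(-579 - 2565\right) + j{\left(S{\left(-6,-6 \right)} \right)} = \left(-579 - 2565\right) + \left(-7 + \left(3 - - \frac{3}{2}\right)\right) = -3144 + \left(-7 + \left(3 + \frac{3}{2}\right)\right) = -3144 + \left(-7 + \frac{9}{2}\right) = -3144 - \frac{5}{2} = - \frac{6293}{2}$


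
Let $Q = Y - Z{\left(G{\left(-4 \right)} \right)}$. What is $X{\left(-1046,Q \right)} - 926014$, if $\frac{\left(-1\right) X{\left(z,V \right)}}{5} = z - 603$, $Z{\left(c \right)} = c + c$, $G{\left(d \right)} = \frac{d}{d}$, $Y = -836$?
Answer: $-917769$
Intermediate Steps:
$G{\left(d \right)} = 1$
$Z{\left(c \right)} = 2 c$
$Q = -838$ ($Q = -836 - 2 \cdot 1 = -836 - 2 = -838$)
$X{\left(z,V \right)} = 3015 - 5 z$ ($X{\left(z,V \right)} = - 5 \left(z - 603\right) = - 5 \left(-603 + z\right) = 3015 - 5 z$)
$X{\left(-1046,Q \right)} - 926014 = \left(3015 - -5230\right) - 926014 = \left(3015 + 5230\right) - 926014 = 8245 - 926014 = -917769$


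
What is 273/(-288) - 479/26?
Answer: -24175/1248 ≈ -19.371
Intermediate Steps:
273/(-288) - 479/26 = 273*(-1/288) - 479*1/26 = -91/96 - 479/26 = -24175/1248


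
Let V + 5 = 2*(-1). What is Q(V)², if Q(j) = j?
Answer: 49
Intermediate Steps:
V = -7 (V = -5 + 2*(-1) = -5 - 2 = -7)
Q(V)² = (-7)² = 49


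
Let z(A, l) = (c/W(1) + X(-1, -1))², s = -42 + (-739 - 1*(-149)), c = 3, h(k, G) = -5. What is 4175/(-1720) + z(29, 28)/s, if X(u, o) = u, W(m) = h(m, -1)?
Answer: -1651877/679400 ≈ -2.4314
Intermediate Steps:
W(m) = -5
s = -632 (s = -42 + (-739 + 149) = -42 - 590 = -632)
z(A, l) = 64/25 (z(A, l) = (3/(-5) - 1)² = (3*(-⅕) - 1)² = (-⅗ - 1)² = (-8/5)² = 64/25)
4175/(-1720) + z(29, 28)/s = 4175/(-1720) + (64/25)/(-632) = 4175*(-1/1720) + (64/25)*(-1/632) = -835/344 - 8/1975 = -1651877/679400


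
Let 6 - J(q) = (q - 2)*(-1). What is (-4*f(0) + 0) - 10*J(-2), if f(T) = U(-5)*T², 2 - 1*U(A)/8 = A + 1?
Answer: -20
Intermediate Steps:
U(A) = 8 - 8*A (U(A) = 16 - 8*(A + 1) = 16 - 8*(1 + A) = 16 + (-8 - 8*A) = 8 - 8*A)
J(q) = 4 + q (J(q) = 6 - (q - 2)*(-1) = 6 - (-2 + q)*(-1) = 6 - (2 - q) = 6 + (-2 + q) = 4 + q)
f(T) = 48*T² (f(T) = (8 - 8*(-5))*T² = (8 + 40)*T² = 48*T²)
(-4*f(0) + 0) - 10*J(-2) = (-192*0² + 0) - 10*(4 - 2) = (-192*0 + 0) - 10*2 = (-4*0 + 0) - 20 = (0 + 0) - 20 = 0 - 20 = -20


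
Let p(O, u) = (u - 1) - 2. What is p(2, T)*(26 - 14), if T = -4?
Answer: -84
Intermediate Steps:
p(O, u) = -3 + u (p(O, u) = (-1 + u) - 2 = -3 + u)
p(2, T)*(26 - 14) = (-3 - 4)*(26 - 14) = -7*12 = -84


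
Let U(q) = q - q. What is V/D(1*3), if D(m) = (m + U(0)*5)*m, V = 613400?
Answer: 613400/9 ≈ 68156.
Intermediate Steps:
U(q) = 0
D(m) = m² (D(m) = (m + 0*5)*m = (m + 0)*m = m*m = m²)
V/D(1*3) = 613400/((1*3)²) = 613400/(3²) = 613400/9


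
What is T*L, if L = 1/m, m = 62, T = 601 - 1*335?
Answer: 133/31 ≈ 4.2903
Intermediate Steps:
T = 266 (T = 601 - 335 = 266)
L = 1/62 ≈ 0.016129
T*L = 266*(1/62) = 133/31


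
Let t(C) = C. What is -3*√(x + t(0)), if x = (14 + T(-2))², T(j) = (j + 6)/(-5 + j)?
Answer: -282/7 ≈ -40.286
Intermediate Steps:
T(j) = (6 + j)/(-5 + j)
x = 8836/49 (x = (14 + (6 - 2)/(-5 - 2))² = (14 + 4/(-7))² = (14 - ⅐*4)² = (14 - 4/7)² = (94/7)² = 8836/49 ≈ 180.33)
-3*√(x + t(0)) = -3*√(8836/49 + 0) = -3*√(8836/49) = -3*94/7 = -1*282/7 = -282/7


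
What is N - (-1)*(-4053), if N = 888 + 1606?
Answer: -1559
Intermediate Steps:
N = 2494
N - (-1)*(-4053) = 2494 - (-1)*(-4053) = 2494 - 1*4053 = 2494 - 4053 = -1559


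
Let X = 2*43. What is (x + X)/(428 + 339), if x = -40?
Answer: 46/767 ≈ 0.059974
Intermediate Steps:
X = 86
(x + X)/(428 + 339) = (-40 + 86)/(428 + 339) = 46/767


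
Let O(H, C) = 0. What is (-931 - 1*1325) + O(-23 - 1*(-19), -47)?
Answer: -2256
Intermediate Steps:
(-931 - 1*1325) + O(-23 - 1*(-19), -47) = (-931 - 1*1325) + 0 = (-931 - 1325) + 0 = -2256 + 0 = -2256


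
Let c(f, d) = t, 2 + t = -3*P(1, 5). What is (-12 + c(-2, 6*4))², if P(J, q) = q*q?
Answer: 7921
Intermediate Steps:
P(J, q) = q²
t = -77 (t = -2 - 3*5² = -2 - 3*25 = -2 - 75 = -77)
c(f, d) = -77
(-12 + c(-2, 6*4))² = (-12 - 77)² = (-89)² = 7921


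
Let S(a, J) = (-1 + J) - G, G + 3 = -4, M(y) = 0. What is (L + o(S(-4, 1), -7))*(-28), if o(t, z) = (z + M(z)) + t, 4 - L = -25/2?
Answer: -462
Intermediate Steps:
G = -7 (G = -3 - 4 = -7)
S(a, J) = 6 + J (S(a, J) = (-1 + J) - 1*(-7) = (-1 + J) + 7 = 6 + J)
L = 33/2 (L = 4 - (-25)/2 = 4 - 1*(-25/2) = 4 + 25/2 = 33/2 ≈ 16.500)
o(t, z) = t + z (o(t, z) = (z + 0) + t = z + t = t + z)
(L + o(S(-4, 1), -7))*(-28) = (33/2 + ((6 + 1) - 7))*(-28) = (33/2 + (7 - 7))*(-28) = (33/2 + 0)*(-28) = (33/2)*(-28) = -462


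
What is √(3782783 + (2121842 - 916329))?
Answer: 2*√1247074 ≈ 2233.4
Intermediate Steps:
√(3782783 + (2121842 - 916329)) = √(3782783 + 1205513) = √4988296 = 2*√1247074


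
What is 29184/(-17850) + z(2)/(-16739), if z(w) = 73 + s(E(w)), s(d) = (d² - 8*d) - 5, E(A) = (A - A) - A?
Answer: -81680296/49798525 ≈ -1.6402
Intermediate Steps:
E(A) = -A (E(A) = 0 - A = -A)
s(d) = -5 + d² - 8*d
z(w) = 68 + w² + 8*w (z(w) = 73 + (-5 + (-w)² - (-8)*w) = 73 + (-5 + w² + 8*w) = 68 + w² + 8*w)
29184/(-17850) + z(2)/(-16739) = 29184/(-17850) + (68 + 2² + 8*2)/(-16739) = 29184*(-1/17850) + (68 + 4 + 16)*(-1/16739) = -4864/2975 + 88*(-1/16739) = -4864/2975 - 88/16739 = -81680296/49798525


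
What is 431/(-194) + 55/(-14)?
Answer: -4176/679 ≈ -6.1502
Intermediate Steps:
431/(-194) + 55/(-14) = 431*(-1/194) + 55*(-1/14) = -431/194 - 55/14 = -4176/679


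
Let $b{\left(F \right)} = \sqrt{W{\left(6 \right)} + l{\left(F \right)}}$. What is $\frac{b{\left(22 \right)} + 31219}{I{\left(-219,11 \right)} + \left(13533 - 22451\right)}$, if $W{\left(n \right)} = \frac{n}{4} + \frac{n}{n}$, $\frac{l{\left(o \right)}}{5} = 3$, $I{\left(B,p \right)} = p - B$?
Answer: $- \frac{31219}{8688} - \frac{\sqrt{70}}{17376} \approx -3.5938$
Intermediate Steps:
$l{\left(o \right)} = 15$ ($l{\left(o \right)} = 5 \cdot 3 = 15$)
$W{\left(n \right)} = 1 + \frac{n}{4}$ ($W{\left(n \right)} = n \frac{1}{4} + 1 = \frac{n}{4} + 1 = 1 + \frac{n}{4}$)
$b{\left(F \right)} = \frac{\sqrt{70}}{2}$ ($b{\left(F \right)} = \sqrt{\left(1 + \frac{1}{4} \cdot 6\right) + 15} = \sqrt{\left(1 + \frac{3}{2}\right) + 15} = \sqrt{\frac{5}{2} + 15} = \sqrt{\frac{35}{2}} = \frac{\sqrt{70}}{2}$)
$\frac{b{\left(22 \right)} + 31219}{I{\left(-219,11 \right)} + \left(13533 - 22451\right)} = \frac{\frac{\sqrt{70}}{2} + 31219}{\left(11 - -219\right) + \left(13533 - 22451\right)} = \frac{31219 + \frac{\sqrt{70}}{2}}{\left(11 + 219\right) - 8918} = \frac{31219 + \frac{\sqrt{70}}{2}}{230 - 8918} = \frac{31219 + \frac{\sqrt{70}}{2}}{-8688} = \left(31219 + \frac{\sqrt{70}}{2}\right) \left(- \frac{1}{8688}\right) = - \frac{31219}{8688} - \frac{\sqrt{70}}{17376}$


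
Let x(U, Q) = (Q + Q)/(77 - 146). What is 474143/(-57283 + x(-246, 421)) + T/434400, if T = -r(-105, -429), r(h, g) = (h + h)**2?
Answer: -47953720659/5724478312 ≈ -8.3770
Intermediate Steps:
r(h, g) = 4*h**2 (r(h, g) = (2*h)**2 = 4*h**2)
x(U, Q) = -2*Q/69 (x(U, Q) = (2*Q)/(-69) = (2*Q)*(-1/69) = -2*Q/69)
T = -44100 (T = -4*(-105)**2 = -4*11025 = -1*44100 = -44100)
474143/(-57283 + x(-246, 421)) + T/434400 = 474143/(-57283 - 2/69*421) - 44100/434400 = 474143/(-57283 - 842/69) - 44100*1/434400 = 474143/(-3953369/69) - 147/1448 = 474143*(-69/3953369) - 147/1448 = -32715867/3953369 - 147/1448 = -47953720659/5724478312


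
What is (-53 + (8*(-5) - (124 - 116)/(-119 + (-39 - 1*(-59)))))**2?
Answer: 84621601/9801 ≈ 8634.0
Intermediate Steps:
(-53 + (8*(-5) - (124 - 116)/(-119 + (-39 - 1*(-59)))))**2 = (-53 + (-40 - 8/(-119 + (-39 + 59))))**2 = (-53 + (-40 - 8/(-119 + 20)))**2 = (-53 + (-40 - 8/(-99)))**2 = (-53 + (-40 - 8*(-1)/99))**2 = (-53 + (-40 - 1*(-8/99)))**2 = (-53 + (-40 + 8/99))**2 = (-53 - 3952/99)**2 = (-9199/99)**2 = 84621601/9801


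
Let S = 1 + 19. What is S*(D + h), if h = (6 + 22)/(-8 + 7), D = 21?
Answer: -140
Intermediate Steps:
S = 20
h = -28 (h = 28/(-1) = 28*(-1) = -28)
S*(D + h) = 20*(21 - 28) = 20*(-7) = -140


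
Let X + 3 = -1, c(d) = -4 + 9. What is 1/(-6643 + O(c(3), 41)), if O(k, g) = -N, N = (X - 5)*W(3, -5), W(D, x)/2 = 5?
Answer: -1/6553 ≈ -0.00015260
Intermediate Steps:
W(D, x) = 10 (W(D, x) = 2*5 = 10)
c(d) = 5
X = -4 (X = -3 - 1 = -4)
N = -90 (N = (-4 - 5)*10 = -9*10 = -90)
O(k, g) = 90 (O(k, g) = -1*(-90) = 90)
1/(-6643 + O(c(3), 41)) = 1/(-6643 + 90) = 1/(-6553) = -1/6553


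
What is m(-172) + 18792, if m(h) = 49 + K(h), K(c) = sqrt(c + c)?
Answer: 18841 + 2*I*sqrt(86) ≈ 18841.0 + 18.547*I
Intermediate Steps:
K(c) = sqrt(2)*sqrt(c) (K(c) = sqrt(2*c) = sqrt(2)*sqrt(c))
m(h) = 49 + sqrt(2)*sqrt(h)
m(-172) + 18792 = (49 + sqrt(2)*sqrt(-172)) + 18792 = (49 + sqrt(2)*(2*I*sqrt(43))) + 18792 = (49 + 2*I*sqrt(86)) + 18792 = 18841 + 2*I*sqrt(86)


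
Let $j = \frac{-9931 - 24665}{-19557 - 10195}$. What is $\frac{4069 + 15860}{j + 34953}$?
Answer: $\frac{49410634}{86663021} \approx 0.57015$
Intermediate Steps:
$j = \frac{8649}{7438}$ ($j = - \frac{34596}{-19557 + \left(-11595 + 1400\right)} = - \frac{34596}{-19557 - 10195} = - \frac{34596}{-29752} = \left(-34596\right) \left(- \frac{1}{29752}\right) = \frac{8649}{7438} \approx 1.1628$)
$\frac{4069 + 15860}{j + 34953} = \frac{4069 + 15860}{\frac{8649}{7438} + 34953} = \frac{19929}{\frac{259989063}{7438}} = 19929 \cdot \frac{7438}{259989063} = \frac{49410634}{86663021}$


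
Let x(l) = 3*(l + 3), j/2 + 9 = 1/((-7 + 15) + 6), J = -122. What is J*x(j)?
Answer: 38064/7 ≈ 5437.7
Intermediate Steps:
j = -125/7 (j = -18 + 2/((-7 + 15) + 6) = -18 + 2/(8 + 6) = -18 + 2/14 = -18 + 2*(1/14) = -18 + ⅐ = -125/7 ≈ -17.857)
x(l) = 9 + 3*l (x(l) = 3*(3 + l) = 9 + 3*l)
J*x(j) = -122*(9 + 3*(-125/7)) = -122*(9 - 375/7) = -122*(-312/7) = 38064/7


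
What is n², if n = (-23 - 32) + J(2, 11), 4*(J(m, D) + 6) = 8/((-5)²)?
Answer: 2319529/625 ≈ 3711.2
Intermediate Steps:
J(m, D) = -148/25 (J(m, D) = -6 + (8/((-5)²))/4 = -6 + (8/25)/4 = -6 + (8*(1/25))/4 = -6 + (¼)*(8/25) = -6 + 2/25 = -148/25)
n = -1523/25 (n = (-23 - 32) - 148/25 = -55 - 148/25 = -1523/25 ≈ -60.920)
n² = (-1523/25)² = 2319529/625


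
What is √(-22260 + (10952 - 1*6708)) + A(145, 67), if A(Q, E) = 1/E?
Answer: 1/67 + 4*I*√1126 ≈ 0.014925 + 134.22*I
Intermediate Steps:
√(-22260 + (10952 - 1*6708)) + A(145, 67) = √(-22260 + (10952 - 1*6708)) + 1/67 = √(-22260 + (10952 - 6708)) + 1/67 = √(-22260 + 4244) + 1/67 = √(-18016) + 1/67 = 4*I*√1126 + 1/67 = 1/67 + 4*I*√1126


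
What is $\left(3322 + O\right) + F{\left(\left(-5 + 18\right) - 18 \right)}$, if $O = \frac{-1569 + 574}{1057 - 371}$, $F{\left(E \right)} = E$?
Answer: $\frac{2274467}{686} \approx 3315.6$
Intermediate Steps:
$O = - \frac{995}{686} \approx -1.4504$
$\left(3322 + O\right) + F{\left(\left(-5 + 18\right) - 18 \right)} = \left(3322 - \frac{995}{686}\right) + \left(\left(-5 + 18\right) - 18\right) = \frac{2277897}{686} + \left(13 - 18\right) = \frac{2277897}{686} - 5 = \frac{2274467}{686}$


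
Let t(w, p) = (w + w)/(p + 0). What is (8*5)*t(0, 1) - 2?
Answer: -2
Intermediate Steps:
t(w, p) = 2*w/p (t(w, p) = (2*w)/p = 2*w/p)
(8*5)*t(0, 1) - 2 = (8*5)*(2*0/1) - 2 = 40*(2*0*1) - 2 = 40*0 - 2 = 0 - 2 = -2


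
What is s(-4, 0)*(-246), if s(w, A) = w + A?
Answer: 984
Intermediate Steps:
s(w, A) = A + w
s(-4, 0)*(-246) = (0 - 4)*(-246) = -4*(-246) = 984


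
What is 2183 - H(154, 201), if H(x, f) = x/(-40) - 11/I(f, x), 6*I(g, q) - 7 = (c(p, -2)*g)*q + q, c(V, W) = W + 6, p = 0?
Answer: 5422383369/2479540 ≈ 2186.9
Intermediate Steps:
c(V, W) = 6 + W
I(g, q) = 7/6 + q/6 + 2*g*q/3 (I(g, q) = 7/6 + (((6 - 2)*g)*q + q)/6 = 7/6 + ((4*g)*q + q)/6 = 7/6 + (4*g*q + q)/6 = 7/6 + (q + 4*g*q)/6 = 7/6 + (q/6 + 2*g*q/3) = 7/6 + q/6 + 2*g*q/3)
H(x, f) = -11/(7/6 + x/6 + 2*f*x/3) - x/40 (H(x, f) = x/(-40) - 11/(7/6 + x/6 + 2*f*x/3) = x*(-1/40) - 11/(7/6 + x/6 + 2*f*x/3) = -x/40 - 11/(7/6 + x/6 + 2*f*x/3) = -11/(7/6 + x/6 + 2*f*x/3) - x/40)
2183 - H(154, 201) = 2183 - (-2640 - 1*154*(7 + 154 + 4*201*154))/(40*(7 + 154 + 4*201*154)) = 2183 - (-2640 - 1*154*(7 + 154 + 123816))/(40*(7 + 154 + 123816)) = 2183 - (-2640 - 1*154*123977)/(40*123977) = 2183 - (-2640 - 19092458)/(40*123977) = 2183 - (-19095098)/(40*123977) = 2183 - 1*(-9547549/2479540) = 2183 + 9547549/2479540 = 5422383369/2479540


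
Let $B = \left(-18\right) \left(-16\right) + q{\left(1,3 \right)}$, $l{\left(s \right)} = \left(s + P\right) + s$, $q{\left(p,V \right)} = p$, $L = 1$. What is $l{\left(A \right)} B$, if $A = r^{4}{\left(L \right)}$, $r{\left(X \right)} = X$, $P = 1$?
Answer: $867$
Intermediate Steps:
$A = 1$ ($A = 1^{4} = 1$)
$l{\left(s \right)} = 1 + 2 s$ ($l{\left(s \right)} = \left(s + 1\right) + s = \left(1 + s\right) + s = 1 + 2 s$)
$B = 289$ ($B = \left(-18\right) \left(-16\right) + 1 = 288 + 1 = 289$)
$l{\left(A \right)} B = \left(1 + 2 \cdot 1\right) 289 = \left(1 + 2\right) 289 = 3 \cdot 289 = 867$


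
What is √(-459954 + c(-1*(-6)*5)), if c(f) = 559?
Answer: I*√459395 ≈ 677.79*I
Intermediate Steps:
√(-459954 + c(-1*(-6)*5)) = √(-459954 + 559) = √(-459395) = I*√459395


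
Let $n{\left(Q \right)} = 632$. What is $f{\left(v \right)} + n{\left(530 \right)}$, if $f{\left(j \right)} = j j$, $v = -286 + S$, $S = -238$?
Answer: $275208$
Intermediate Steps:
$v = -524$ ($v = -286 - 238 = -524$)
$f{\left(j \right)} = j^{2}$
$f{\left(v \right)} + n{\left(530 \right)} = \left(-524\right)^{2} + 632 = 274576 + 632 = 275208$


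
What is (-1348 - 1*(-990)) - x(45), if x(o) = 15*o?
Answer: -1033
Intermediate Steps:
(-1348 - 1*(-990)) - x(45) = (-1348 - 1*(-990)) - 15*45 = (-1348 + 990) - 1*675 = -358 - 675 = -1033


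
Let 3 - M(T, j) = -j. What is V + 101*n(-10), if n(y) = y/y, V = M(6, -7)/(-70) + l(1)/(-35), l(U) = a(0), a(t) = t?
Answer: 3537/35 ≈ 101.06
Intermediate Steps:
l(U) = 0
M(T, j) = 3 + j (M(T, j) = 3 - (-1)*j = 3 + j)
V = 2/35 (V = (3 - 7)/(-70) + 0/(-35) = -4*(-1/70) + 0*(-1/35) = 2/35 + 0 = 2/35 ≈ 0.057143)
n(y) = 1
V + 101*n(-10) = 2/35 + 101*1 = 2/35 + 101 = 3537/35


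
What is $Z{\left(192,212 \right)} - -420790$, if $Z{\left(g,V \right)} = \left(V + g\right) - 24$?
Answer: $421170$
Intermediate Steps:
$Z{\left(g,V \right)} = -24 + V + g$
$Z{\left(192,212 \right)} - -420790 = \left(-24 + 212 + 192\right) - -420790 = 380 + 420790 = 421170$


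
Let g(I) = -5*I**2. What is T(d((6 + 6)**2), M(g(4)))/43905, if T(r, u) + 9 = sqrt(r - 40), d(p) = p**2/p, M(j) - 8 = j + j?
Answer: -3/14635 + 2*sqrt(26)/43905 ≈ 2.7287e-5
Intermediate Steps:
M(j) = 8 + 2*j (M(j) = 8 + (j + j) = 8 + 2*j)
d(p) = p
T(r, u) = -9 + sqrt(-40 + r) (T(r, u) = -9 + sqrt(r - 40) = -9 + sqrt(-40 + r))
T(d((6 + 6)**2), M(g(4)))/43905 = (-9 + sqrt(-40 + (6 + 6)**2))/43905 = (-9 + sqrt(-40 + 12**2))*(1/43905) = (-9 + sqrt(-40 + 144))*(1/43905) = (-9 + sqrt(104))*(1/43905) = (-9 + 2*sqrt(26))*(1/43905) = -3/14635 + 2*sqrt(26)/43905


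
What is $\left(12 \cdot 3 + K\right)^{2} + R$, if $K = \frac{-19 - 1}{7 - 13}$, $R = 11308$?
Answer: $\frac{115696}{9} \approx 12855.0$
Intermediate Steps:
$K = \frac{10}{3}$ ($K = - \frac{20}{-6} = \left(-20\right) \left(- \frac{1}{6}\right) = \frac{10}{3} \approx 3.3333$)
$\left(12 \cdot 3 + K\right)^{2} + R = \left(12 \cdot 3 + \frac{10}{3}\right)^{2} + 11308 = \left(36 + \frac{10}{3}\right)^{2} + 11308 = \left(\frac{118}{3}\right)^{2} + 11308 = \frac{13924}{9} + 11308 = \frac{115696}{9}$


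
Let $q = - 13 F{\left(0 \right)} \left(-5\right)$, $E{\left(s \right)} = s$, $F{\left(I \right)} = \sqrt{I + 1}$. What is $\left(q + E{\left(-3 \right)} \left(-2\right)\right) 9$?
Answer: $639$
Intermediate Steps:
$F{\left(I \right)} = \sqrt{1 + I}$
$q = 65$ ($q = - 13 \sqrt{1 + 0} \left(-5\right) = - 13 \sqrt{1} \left(-5\right) = - 13 \cdot 1 \left(-5\right) = \left(-13\right) \left(-5\right) = 65$)
$\left(q + E{\left(-3 \right)} \left(-2\right)\right) 9 = \left(65 - -6\right) 9 = \left(65 + 6\right) 9 = 71 \cdot 9 = 639$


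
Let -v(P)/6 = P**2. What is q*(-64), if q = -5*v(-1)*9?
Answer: -17280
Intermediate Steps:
v(P) = -6*P**2
q = 270 (q = -(-30)*(-1)**2*9 = -(-30)*9 = -5*(-6)*9 = 30*9 = 270)
q*(-64) = 270*(-64) = -17280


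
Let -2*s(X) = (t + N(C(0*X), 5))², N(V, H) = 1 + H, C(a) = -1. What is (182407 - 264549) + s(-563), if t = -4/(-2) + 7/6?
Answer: -5917249/72 ≈ -82184.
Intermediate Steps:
t = 19/6 (t = -4*(-½) + 7*(⅙) = 2 + 7/6 = 19/6 ≈ 3.1667)
s(X) = -3025/72 (s(X) = -(19/6 + (1 + 5))²/2 = -(19/6 + 6)²/2 = -(55/6)²/2 = -½*3025/36 = -3025/72)
(182407 - 264549) + s(-563) = (182407 - 264549) - 3025/72 = -82142 - 3025/72 = -5917249/72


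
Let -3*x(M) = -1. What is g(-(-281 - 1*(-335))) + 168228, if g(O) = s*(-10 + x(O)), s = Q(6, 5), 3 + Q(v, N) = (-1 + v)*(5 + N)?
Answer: 503321/3 ≈ 1.6777e+5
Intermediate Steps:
x(M) = ⅓ (x(M) = -⅓*(-1) = ⅓)
Q(v, N) = -3 + (-1 + v)*(5 + N)
s = 47 (s = -8 - 1*5 + 5*6 + 5*6 = -8 - 5 + 30 + 30 = 47)
g(O) = -1363/3 (g(O) = 47*(-10 + ⅓) = 47*(-29/3) = -1363/3)
g(-(-281 - 1*(-335))) + 168228 = -1363/3 + 168228 = 503321/3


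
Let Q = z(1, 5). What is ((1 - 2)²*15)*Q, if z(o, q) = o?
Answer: 15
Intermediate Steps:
Q = 1
((1 - 2)²*15)*Q = ((1 - 2)²*15)*1 = ((-1)²*15)*1 = (1*15)*1 = 15*1 = 15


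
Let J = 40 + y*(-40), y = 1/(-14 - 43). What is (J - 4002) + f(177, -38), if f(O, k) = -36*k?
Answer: -147818/57 ≈ -2593.3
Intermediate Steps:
y = -1/57 (y = 1/(-57) = -1/57 ≈ -0.017544)
J = 2320/57 (J = 40 - 1/57*(-40) = 40 + 40/57 = 2320/57 ≈ 40.702)
(J - 4002) + f(177, -38) = (2320/57 - 4002) - 36*(-38) = -225794/57 + 1368 = -147818/57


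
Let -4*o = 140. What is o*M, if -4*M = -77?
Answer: -2695/4 ≈ -673.75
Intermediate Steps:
M = 77/4 (M = -¼*(-77) = 77/4 ≈ 19.250)
o = -35 (o = -¼*140 = -35)
o*M = -35*77/4 = -2695/4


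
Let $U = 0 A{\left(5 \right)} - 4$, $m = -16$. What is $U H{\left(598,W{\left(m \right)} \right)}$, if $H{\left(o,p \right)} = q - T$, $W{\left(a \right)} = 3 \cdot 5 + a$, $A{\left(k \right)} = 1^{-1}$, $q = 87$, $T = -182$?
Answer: $-1076$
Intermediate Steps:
$A{\left(k \right)} = 1$
$W{\left(a \right)} = 15 + a$
$H{\left(o,p \right)} = 269$ ($H{\left(o,p \right)} = 87 - -182 = 87 + 182 = 269$)
$U = -4$ ($U = 0 \cdot 1 - 4 = 0 - 4 = -4$)
$U H{\left(598,W{\left(m \right)} \right)} = \left(-4\right) 269 = -1076$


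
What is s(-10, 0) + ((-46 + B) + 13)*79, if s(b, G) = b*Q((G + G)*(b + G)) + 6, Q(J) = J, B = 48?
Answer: 1191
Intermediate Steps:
s(b, G) = 6 + 2*G*b*(G + b) (s(b, G) = b*((G + G)*(b + G)) + 6 = b*((2*G)*(G + b)) + 6 = b*(2*G*(G + b)) + 6 = 2*G*b*(G + b) + 6 = 6 + 2*G*b*(G + b))
s(-10, 0) + ((-46 + B) + 13)*79 = (6 + 2*0*(-10)*(0 - 10)) + ((-46 + 48) + 13)*79 = (6 + 2*0*(-10)*(-10)) + (2 + 13)*79 = (6 + 0) + 15*79 = 6 + 1185 = 1191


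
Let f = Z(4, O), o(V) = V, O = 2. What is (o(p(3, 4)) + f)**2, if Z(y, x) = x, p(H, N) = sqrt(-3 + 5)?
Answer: (2 + sqrt(2))**2 ≈ 11.657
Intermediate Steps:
p(H, N) = sqrt(2)
f = 2
(o(p(3, 4)) + f)**2 = (sqrt(2) + 2)**2 = (2 + sqrt(2))**2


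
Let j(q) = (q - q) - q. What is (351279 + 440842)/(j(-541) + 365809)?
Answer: 792121/366350 ≈ 2.1622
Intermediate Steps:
j(q) = -q (j(q) = 0 - q = -q)
(351279 + 440842)/(j(-541) + 365809) = (351279 + 440842)/(-1*(-541) + 365809) = 792121/(541 + 365809) = 792121/366350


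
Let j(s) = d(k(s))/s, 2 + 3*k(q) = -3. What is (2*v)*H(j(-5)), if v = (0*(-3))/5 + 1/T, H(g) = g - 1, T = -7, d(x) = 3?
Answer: 16/35 ≈ 0.45714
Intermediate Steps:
k(q) = -5/3 (k(q) = -2/3 + (1/3)*(-3) = -2/3 - 1 = -5/3)
j(s) = 3/s
H(g) = -1 + g
v = -1/7 (v = (0*(-3))/5 + 1/(-7) = 0*(1/5) + 1*(-1/7) = 0 - 1/7 = -1/7 ≈ -0.14286)
(2*v)*H(j(-5)) = (2*(-1/7))*(-1 + 3/(-5)) = -2*(-1 + 3*(-1/5))/7 = -2*(-1 - 3/5)/7 = -2/7*(-8/5) = 16/35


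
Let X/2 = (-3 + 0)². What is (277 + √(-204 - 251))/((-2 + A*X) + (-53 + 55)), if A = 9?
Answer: 277/162 + I*√455/162 ≈ 1.7099 + 0.13167*I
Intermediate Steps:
X = 18 (X = 2*(-3 + 0)² = 2*(-3)² = 2*9 = 18)
(277 + √(-204 - 251))/((-2 + A*X) + (-53 + 55)) = (277 + √(-204 - 251))/((-2 + 9*18) + (-53 + 55)) = (277 + √(-455))/((-2 + 162) + 2) = (277 + I*√455)/(160 + 2) = (277 + I*√455)/162 = (277 + I*√455)*(1/162) = 277/162 + I*√455/162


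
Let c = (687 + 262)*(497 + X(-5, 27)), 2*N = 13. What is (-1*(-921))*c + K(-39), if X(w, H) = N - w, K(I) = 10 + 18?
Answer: 888887549/2 ≈ 4.4444e+8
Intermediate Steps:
K(I) = 28
N = 13/2 (N = (1/2)*13 = 13/2 ≈ 6.5000)
X(w, H) = 13/2 - w
c = 965133/2 (c = (687 + 262)*(497 + (13/2 - 1*(-5))) = 949*(497 + (13/2 + 5)) = 949*(497 + 23/2) = 949*(1017/2) = 965133/2 ≈ 4.8257e+5)
(-1*(-921))*c + K(-39) = -1*(-921)*(965133/2) + 28 = 921*(965133/2) + 28 = 888887493/2 + 28 = 888887549/2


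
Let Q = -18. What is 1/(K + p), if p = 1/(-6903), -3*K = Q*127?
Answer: 6903/5260085 ≈ 0.0013123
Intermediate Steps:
K = 762 (K = -(-6)*127 = -1/3*(-2286) = 762)
p = -1/6903 ≈ -0.00014486
1/(K + p) = 1/(762 - 1/6903) = 1/(5260085/6903) = 6903/5260085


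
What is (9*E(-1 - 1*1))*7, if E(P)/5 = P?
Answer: -630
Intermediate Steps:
E(P) = 5*P
(9*E(-1 - 1*1))*7 = (9*(5*(-1 - 1*1)))*7 = (9*(5*(-1 - 1)))*7 = (9*(5*(-2)))*7 = (9*(-10))*7 = -90*7 = -630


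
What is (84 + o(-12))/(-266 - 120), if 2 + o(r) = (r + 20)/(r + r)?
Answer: -245/1158 ≈ -0.21157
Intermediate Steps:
o(r) = -2 + (20 + r)/(2*r) (o(r) = -2 + (r + 20)/(r + r) = -2 + (20 + r)/((2*r)) = -2 + (20 + r)*(1/(2*r)) = -2 + (20 + r)/(2*r))
(84 + o(-12))/(-266 - 120) = (84 + (-3/2 + 10/(-12)))/(-266 - 120) = (84 + (-3/2 + 10*(-1/12)))/(-386) = (84 + (-3/2 - ⅚))*(-1/386) = (84 - 7/3)*(-1/386) = (245/3)*(-1/386) = -245/1158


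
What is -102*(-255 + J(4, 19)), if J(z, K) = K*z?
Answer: 18258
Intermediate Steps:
-102*(-255 + J(4, 19)) = -102*(-255 + 19*4) = -102*(-255 + 76) = -102*(-179) = 18258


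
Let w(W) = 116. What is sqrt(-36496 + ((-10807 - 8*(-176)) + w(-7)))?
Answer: I*sqrt(45779) ≈ 213.96*I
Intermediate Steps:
sqrt(-36496 + ((-10807 - 8*(-176)) + w(-7))) = sqrt(-36496 + ((-10807 - 8*(-176)) + 116)) = sqrt(-36496 + ((-10807 + 1408) + 116)) = sqrt(-36496 + (-9399 + 116)) = sqrt(-36496 - 9283) = sqrt(-45779) = I*sqrt(45779)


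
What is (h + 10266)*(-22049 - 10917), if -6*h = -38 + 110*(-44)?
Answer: -365230314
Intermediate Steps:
h = 813 (h = -(-38 + 110*(-44))/6 = -(-38 - 4840)/6 = -1/6*(-4878) = 813)
(h + 10266)*(-22049 - 10917) = (813 + 10266)*(-22049 - 10917) = 11079*(-32966) = -365230314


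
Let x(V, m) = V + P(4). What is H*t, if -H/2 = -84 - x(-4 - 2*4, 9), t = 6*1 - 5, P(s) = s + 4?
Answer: 160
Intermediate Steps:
P(s) = 4 + s
t = 1 (t = 6 - 5 = 1)
x(V, m) = 8 + V (x(V, m) = V + (4 + 4) = V + 8 = 8 + V)
H = 160 (H = -2*(-84 - (8 + (-4 - 2*4))) = -2*(-84 - (8 + (-4 - 8))) = -2*(-84 - (8 - 12)) = -2*(-84 - 1*(-4)) = -2*(-84 + 4) = -2*(-80) = 160)
H*t = 160*1 = 160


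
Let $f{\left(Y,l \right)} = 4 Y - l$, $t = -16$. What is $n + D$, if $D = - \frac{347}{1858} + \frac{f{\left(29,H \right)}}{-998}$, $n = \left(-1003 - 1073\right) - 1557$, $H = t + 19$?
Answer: $- \frac{1684292508}{463571} \approx -3633.3$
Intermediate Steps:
$H = 3$ ($H = -16 + 19 = 3$)
$f{\left(Y,l \right)} = - l + 4 Y$
$n = -3633$ ($n = -2076 - 1557 = -3633$)
$D = - \frac{139065}{463571}$ ($D = - \frac{347}{1858} + \frac{\left(-1\right) 3 + 4 \cdot 29}{-998} = \left(-347\right) \frac{1}{1858} + \left(-3 + 116\right) \left(- \frac{1}{998}\right) = - \frac{347}{1858} + 113 \left(- \frac{1}{998}\right) = - \frac{347}{1858} - \frac{113}{998} = - \frac{139065}{463571} \approx -0.29999$)
$n + D = -3633 - \frac{139065}{463571} = - \frac{1684292508}{463571}$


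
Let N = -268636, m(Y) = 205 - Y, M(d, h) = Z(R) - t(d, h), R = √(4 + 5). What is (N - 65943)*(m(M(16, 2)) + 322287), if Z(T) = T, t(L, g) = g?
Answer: -107898716289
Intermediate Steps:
R = 3 (R = √9 = 3)
M(d, h) = 3 - h
(N - 65943)*(m(M(16, 2)) + 322287) = (-268636 - 65943)*((205 - (3 - 1*2)) + 322287) = -334579*((205 - (3 - 2)) + 322287) = -334579*((205 - 1*1) + 322287) = -334579*((205 - 1) + 322287) = -334579*(204 + 322287) = -334579*322491 = -107898716289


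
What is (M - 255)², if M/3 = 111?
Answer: 6084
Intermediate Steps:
M = 333 (M = 3*111 = 333)
(M - 255)² = (333 - 255)² = 78² = 6084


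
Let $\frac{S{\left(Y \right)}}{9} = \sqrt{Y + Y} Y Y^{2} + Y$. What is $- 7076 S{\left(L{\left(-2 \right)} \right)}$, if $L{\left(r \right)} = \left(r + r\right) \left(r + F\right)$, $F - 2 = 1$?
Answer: $254736 + 8151552 i \sqrt{2} \approx 2.5474 \cdot 10^{5} + 1.1528 \cdot 10^{7} i$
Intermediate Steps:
$F = 3$ ($F = 2 + 1 = 3$)
$L{\left(r \right)} = 2 r \left(3 + r\right)$ ($L{\left(r \right)} = \left(r + r\right) \left(r + 3\right) = 2 r \left(3 + r\right)$)
$S{\left(Y \right)} = 9 Y + 9 \sqrt{2} Y^{\frac{7}{2}}$ ($S{\left(Y \right)} = 9 \left(\sqrt{Y + Y} Y Y^{2} + Y\right) = 9 \left(\sqrt{2 Y} Y^{3} + Y\right) = 9 \left(\sqrt{2} \sqrt{Y} Y^{3} + Y\right) = 9 \left(\sqrt{2} Y^{\frac{7}{2}} + Y\right) = 9 \left(Y + \sqrt{2} Y^{\frac{7}{2}}\right) = 9 Y + 9 \sqrt{2} Y^{\frac{7}{2}}$)
$- 7076 S{\left(L{\left(-2 \right)} \right)} = - 7076 \left(9 \cdot 2 \left(-2\right) \left(3 - 2\right) + 9 \sqrt{2} \left(2 \left(-2\right) \left(3 - 2\right)\right)^{\frac{7}{2}}\right) = - 7076 \left(9 \cdot 2 \left(-2\right) 1 + 9 \sqrt{2} \left(2 \left(-2\right) 1\right)^{\frac{7}{2}}\right) = - 7076 \left(9 \left(-4\right) + 9 \sqrt{2} \left(-4\right)^{\frac{7}{2}}\right) = - 7076 \left(-36 + 9 \sqrt{2} \left(- 128 i\right)\right) = - 7076 \left(-36 - 1152 i \sqrt{2}\right) = 254736 + 8151552 i \sqrt{2}$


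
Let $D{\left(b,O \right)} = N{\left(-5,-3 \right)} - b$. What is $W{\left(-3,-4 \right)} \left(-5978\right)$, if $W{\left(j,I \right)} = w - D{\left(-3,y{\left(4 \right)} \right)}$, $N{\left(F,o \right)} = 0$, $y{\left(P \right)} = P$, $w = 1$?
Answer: $11956$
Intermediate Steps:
$D{\left(b,O \right)} = - b$ ($D{\left(b,O \right)} = 0 - b = - b$)
$W{\left(j,I \right)} = -2$ ($W{\left(j,I \right)} = 1 - \left(-1\right) \left(-3\right) = 1 - 3 = -2$)
$W{\left(-3,-4 \right)} \left(-5978\right) = \left(-2\right) \left(-5978\right) = 11956$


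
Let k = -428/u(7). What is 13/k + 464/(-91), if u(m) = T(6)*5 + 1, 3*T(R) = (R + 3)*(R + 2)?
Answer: -341735/38948 ≈ -8.7741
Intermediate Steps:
T(R) = (2 + R)*(3 + R)/3 (T(R) = ((R + 3)*(R + 2))/3 = ((3 + R)*(2 + R))/3 = ((2 + R)*(3 + R))/3 = (2 + R)*(3 + R)/3)
u(m) = 121 (u(m) = (2 + (⅓)*6² + (5/3)*6)*5 + 1 = (2 + (⅓)*36 + 10)*5 + 1 = (2 + 12 + 10)*5 + 1 = 24*5 + 1 = 120 + 1 = 121)
k = -428/121 ≈ -3.5372
13/k + 464/(-91) = 13/(-428/121) + 464/(-91) = 13*(-121/428) + 464*(-1/91) = -1573/428 - 464/91 = -341735/38948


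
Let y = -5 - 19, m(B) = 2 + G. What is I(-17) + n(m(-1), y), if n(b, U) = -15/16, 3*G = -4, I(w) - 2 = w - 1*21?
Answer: -591/16 ≈ -36.938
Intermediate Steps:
I(w) = -19 + w (I(w) = 2 + (w - 1*21) = 2 + (w - 21) = 2 + (-21 + w) = -19 + w)
G = -4/3 (G = (⅓)*(-4) = -4/3 ≈ -1.3333)
m(B) = ⅔ (m(B) = 2 - 4/3 = ⅔)
y = -24
n(b, U) = -15/16 (n(b, U) = -15*1/16 = -15/16)
I(-17) + n(m(-1), y) = (-19 - 17) - 15/16 = -36 - 15/16 = -591/16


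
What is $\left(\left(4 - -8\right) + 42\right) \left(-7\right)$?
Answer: $-378$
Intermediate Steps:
$\left(\left(4 - -8\right) + 42\right) \left(-7\right) = \left(\left(4 + 8\right) + 42\right) \left(-7\right) = \left(12 + 42\right) \left(-7\right) = 54 \left(-7\right) = -378$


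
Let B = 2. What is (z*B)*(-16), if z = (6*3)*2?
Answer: -1152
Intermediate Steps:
z = 36 (z = 18*2 = 36)
(z*B)*(-16) = (36*2)*(-16) = 72*(-16) = -1152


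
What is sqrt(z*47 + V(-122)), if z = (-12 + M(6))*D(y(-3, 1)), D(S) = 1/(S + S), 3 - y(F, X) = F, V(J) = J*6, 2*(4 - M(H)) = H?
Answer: I*sqrt(27903)/6 ≈ 27.84*I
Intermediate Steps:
M(H) = 4 - H/2
V(J) = 6*J
y(F, X) = 3 - F
D(S) = 1/(2*S)
z = -11/12 (z = (-12 + (4 - 1/2*6))*(1/(2*(3 - 1*(-3)))) = (-12 + (4 - 3))*(1/(2*(3 + 3))) = (-12 + 1)*((1/2)/6) = -11/(2*6) = -11*1/12 = -11/12 ≈ -0.91667)
sqrt(z*47 + V(-122)) = sqrt(-11/12*47 + 6*(-122)) = sqrt(-517/12 - 732) = sqrt(-9301/12) = I*sqrt(27903)/6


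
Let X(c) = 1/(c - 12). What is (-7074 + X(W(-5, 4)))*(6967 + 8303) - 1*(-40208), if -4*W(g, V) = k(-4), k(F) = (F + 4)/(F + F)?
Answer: -215962089/2 ≈ -1.0798e+8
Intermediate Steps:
k(F) = (4 + F)/(2*F) (k(F) = (4 + F)/((2*F)) = (4 + F)*(1/(2*F)) = (4 + F)/(2*F))
W(g, V) = 0 (W(g, V) = -(4 - 4)/(8*(-4)) = -(-1)*0/(8*4) = -¼*0 = 0)
X(c) = 1/(-12 + c)
(-7074 + X(W(-5, 4)))*(6967 + 8303) - 1*(-40208) = (-7074 + 1/(-12 + 0))*(6967 + 8303) - 1*(-40208) = (-7074 + 1/(-12))*15270 + 40208 = (-7074 - 1/12)*15270 + 40208 = -84889/12*15270 + 40208 = -216042505/2 + 40208 = -215962089/2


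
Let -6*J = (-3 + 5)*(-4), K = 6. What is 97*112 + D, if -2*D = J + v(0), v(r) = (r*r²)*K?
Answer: 32590/3 ≈ 10863.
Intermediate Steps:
v(r) = 6*r³ (v(r) = (r*r²)*6 = r³*6 = 6*r³)
J = 4/3 (J = -(-3 + 5)*(-4)/6 = -(-4)/3 = -⅙*(-8) = 4/3 ≈ 1.3333)
D = -⅔ (D = -(4/3 + 6*0³)/2 = -(4/3 + 6*0)/2 = -(4/3 + 0)/2 = -½*4/3 = -⅔ ≈ -0.66667)
97*112 + D = 97*112 - ⅔ = 10864 - ⅔ = 32590/3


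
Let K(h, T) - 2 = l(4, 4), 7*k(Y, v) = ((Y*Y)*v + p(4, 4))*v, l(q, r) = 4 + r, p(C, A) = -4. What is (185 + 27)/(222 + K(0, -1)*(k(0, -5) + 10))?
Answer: 742/1227 ≈ 0.60473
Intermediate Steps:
k(Y, v) = v*(-4 + v*Y**2)/7 (k(Y, v) = (((Y*Y)*v - 4)*v)/7 = ((Y**2*v - 4)*v)/7 = ((v*Y**2 - 4)*v)/7 = ((-4 + v*Y**2)*v)/7 = (v*(-4 + v*Y**2))/7 = v*(-4 + v*Y**2)/7)
K(h, T) = 10 (K(h, T) = 2 + (4 + 4) = 2 + 8 = 10)
(185 + 27)/(222 + K(0, -1)*(k(0, -5) + 10)) = (185 + 27)/(222 + 10*((1/7)*(-5)*(-4 - 5*0**2) + 10)) = 212/(222 + 10*((1/7)*(-5)*(-4 - 5*0) + 10)) = 212/(222 + 10*((1/7)*(-5)*(-4 + 0) + 10)) = 212/(222 + 10*((1/7)*(-5)*(-4) + 10)) = 212/(222 + 10*(20/7 + 10)) = 212/(222 + 10*(90/7)) = 212/(222 + 900/7) = 212/(2454/7) = 212*(7/2454) = 742/1227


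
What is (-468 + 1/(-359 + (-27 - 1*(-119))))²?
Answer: 15614251849/71289 ≈ 2.1903e+5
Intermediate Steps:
(-468 + 1/(-359 + (-27 - 1*(-119))))² = (-468 + 1/(-359 + (-27 + 119)))² = (-468 + 1/(-359 + 92))² = (-468 + 1/(-267))² = (-468 - 1/267)² = (-124957/267)² = 15614251849/71289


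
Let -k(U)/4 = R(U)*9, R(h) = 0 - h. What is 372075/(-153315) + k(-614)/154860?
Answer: -338935607/131902005 ≈ -2.5696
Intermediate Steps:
R(h) = -h
k(U) = 36*U (k(U) = -4*(-U)*9 = -(-36)*U = 36*U)
372075/(-153315) + k(-614)/154860 = 372075/(-153315) + (36*(-614))/154860 = 372075*(-1/153315) - 22104*1/154860 = -24805/10221 - 1842/12905 = -338935607/131902005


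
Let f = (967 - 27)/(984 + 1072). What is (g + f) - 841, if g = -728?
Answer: -806231/514 ≈ -1568.5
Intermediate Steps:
f = 235/514 (f = 940/2056 = 940*(1/2056) = 235/514 ≈ 0.45720)
(g + f) - 841 = (-728 + 235/514) - 841 = -373957/514 - 841 = -806231/514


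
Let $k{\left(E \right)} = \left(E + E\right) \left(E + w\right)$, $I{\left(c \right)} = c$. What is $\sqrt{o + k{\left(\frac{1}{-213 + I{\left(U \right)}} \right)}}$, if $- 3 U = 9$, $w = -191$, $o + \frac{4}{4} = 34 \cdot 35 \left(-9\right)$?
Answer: $\frac{i \sqrt{499649902}}{216} \approx 103.49 i$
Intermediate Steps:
$o = -10711$ ($o = -1 + 34 \cdot 35 \left(-9\right) = -1 + 1190 \left(-9\right) = -1 - 10710 = -10711$)
$U = -3$ ($U = \left(- \frac{1}{3}\right) 9 = -3$)
$k{\left(E \right)} = 2 E \left(-191 + E\right)$ ($k{\left(E \right)} = \left(E + E\right) \left(E - 191\right) = 2 E \left(-191 + E\right)$)
$\sqrt{o + k{\left(\frac{1}{-213 + I{\left(U \right)}} \right)}} = \sqrt{-10711 + \frac{2 \left(-191 + \frac{1}{-213 - 3}\right)}{-213 - 3}} = \sqrt{-10711 + \frac{2 \left(-191 + \frac{1}{-216}\right)}{-216}} = \sqrt{-10711 + 2 \left(- \frac{1}{216}\right) \left(-191 - \frac{1}{216}\right)} = \sqrt{-10711 + 2 \left(- \frac{1}{216}\right) \left(- \frac{41257}{216}\right)} = \sqrt{-10711 + \frac{41257}{23328}} = \sqrt{- \frac{249824951}{23328}} = \frac{i \sqrt{499649902}}{216}$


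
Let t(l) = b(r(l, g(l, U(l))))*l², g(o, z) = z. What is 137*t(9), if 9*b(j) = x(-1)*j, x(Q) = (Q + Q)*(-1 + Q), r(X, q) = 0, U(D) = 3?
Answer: 0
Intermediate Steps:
x(Q) = 2*Q*(-1 + Q) (x(Q) = (2*Q)*(-1 + Q) = 2*Q*(-1 + Q))
b(j) = 4*j/9 (b(j) = ((2*(-1)*(-1 - 1))*j)/9 = ((2*(-1)*(-2))*j)/9 = (4*j)/9 = 4*j/9)
t(l) = 0 (t(l) = ((4/9)*0)*l² = 0*l² = 0)
137*t(9) = 137*0 = 0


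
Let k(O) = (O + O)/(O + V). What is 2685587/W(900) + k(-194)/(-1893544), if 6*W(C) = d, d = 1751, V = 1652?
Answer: 11121501127937183/1208534575788 ≈ 9202.5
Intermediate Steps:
k(O) = 2*O/(1652 + O) (k(O) = (O + O)/(O + 1652) = (2*O)/(1652 + O) = 2*O/(1652 + O))
W(C) = 1751/6 (W(C) = (⅙)*1751 = 1751/6)
2685587/W(900) + k(-194)/(-1893544) = 2685587/(1751/6) + (2*(-194)/(1652 - 194))/(-1893544) = 2685587*(6/1751) + (2*(-194)/1458)*(-1/1893544) = 16113522/1751 + (2*(-194)*(1/1458))*(-1/1893544) = 16113522/1751 - 194/729*(-1/1893544) = 16113522/1751 + 97/690196788 = 11121501127937183/1208534575788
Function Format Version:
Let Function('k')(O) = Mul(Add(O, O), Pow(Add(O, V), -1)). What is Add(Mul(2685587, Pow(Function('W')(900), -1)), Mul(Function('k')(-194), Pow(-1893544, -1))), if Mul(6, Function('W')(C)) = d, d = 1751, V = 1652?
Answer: Rational(11121501127937183, 1208534575788) ≈ 9202.5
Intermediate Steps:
Function('k')(O) = Mul(2, O, Pow(Add(1652, O), -1)) (Function('k')(O) = Mul(Add(O, O), Pow(Add(O, 1652), -1)) = Mul(Mul(2, O), Pow(Add(1652, O), -1)) = Mul(2, O, Pow(Add(1652, O), -1)))
Function('W')(C) = Rational(1751, 6) (Function('W')(C) = Mul(Rational(1, 6), 1751) = Rational(1751, 6))
Add(Mul(2685587, Pow(Function('W')(900), -1)), Mul(Function('k')(-194), Pow(-1893544, -1))) = Add(Mul(2685587, Pow(Rational(1751, 6), -1)), Mul(Mul(2, -194, Pow(Add(1652, -194), -1)), Pow(-1893544, -1))) = Add(Mul(2685587, Rational(6, 1751)), Mul(Mul(2, -194, Pow(1458, -1)), Rational(-1, 1893544))) = Add(Rational(16113522, 1751), Mul(Mul(2, -194, Rational(1, 1458)), Rational(-1, 1893544))) = Add(Rational(16113522, 1751), Mul(Rational(-194, 729), Rational(-1, 1893544))) = Add(Rational(16113522, 1751), Rational(97, 690196788)) = Rational(11121501127937183, 1208534575788)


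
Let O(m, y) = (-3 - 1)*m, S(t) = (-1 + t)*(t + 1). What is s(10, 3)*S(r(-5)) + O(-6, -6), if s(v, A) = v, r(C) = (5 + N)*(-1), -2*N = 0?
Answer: 264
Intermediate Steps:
N = 0 (N = -½*0 = 0)
r(C) = -5 (r(C) = (5 + 0)*(-1) = 5*(-1) = -5)
S(t) = (1 + t)*(-1 + t) (S(t) = (-1 + t)*(1 + t) = (1 + t)*(-1 + t))
O(m, y) = -4*m
s(10, 3)*S(r(-5)) + O(-6, -6) = 10*(-1 + (-5)²) - 4*(-6) = 10*(-1 + 25) + 24 = 10*24 + 24 = 240 + 24 = 264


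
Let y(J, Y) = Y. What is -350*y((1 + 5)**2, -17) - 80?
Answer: 5870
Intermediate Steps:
-350*y((1 + 5)**2, -17) - 80 = -350*(-17) - 80 = 5950 - 80 = 5870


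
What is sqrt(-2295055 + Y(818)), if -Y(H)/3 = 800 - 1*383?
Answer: I*sqrt(2296306) ≈ 1515.4*I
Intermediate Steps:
Y(H) = -1251 (Y(H) = -3*(800 - 1*383) = -3*(800 - 383) = -3*417 = -1251)
sqrt(-2295055 + Y(818)) = sqrt(-2295055 - 1251) = sqrt(-2296306) = I*sqrt(2296306)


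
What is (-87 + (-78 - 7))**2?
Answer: 29584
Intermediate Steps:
(-87 + (-78 - 7))**2 = (-87 - 85)**2 = (-172)**2 = 29584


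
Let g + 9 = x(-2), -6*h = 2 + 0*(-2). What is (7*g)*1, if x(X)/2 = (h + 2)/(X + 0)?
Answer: -224/3 ≈ -74.667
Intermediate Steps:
h = -⅓ (h = -(2 + 0*(-2))/6 = -(2 + 0)/6 = -⅙*2 = -⅓ ≈ -0.33333)
x(X) = 10/(3*X) (x(X) = 2*((-⅓ + 2)/(X + 0)) = 2*(5/(3*X)) = 10/(3*X))
g = -32/3 (g = -9 + (10/3)/(-2) = -9 + (10/3)*(-½) = -9 - 5/3 = -32/3 ≈ -10.667)
(7*g)*1 = (7*(-32/3))*1 = -224/3*1 = -224/3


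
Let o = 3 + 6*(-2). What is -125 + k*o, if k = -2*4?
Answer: -53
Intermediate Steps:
k = -8
o = -9 (o = 3 - 12 = -9)
-125 + k*o = -125 - 8*(-9) = -125 + 72 = -53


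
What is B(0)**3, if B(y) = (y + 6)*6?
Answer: 46656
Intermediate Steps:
B(y) = 36 + 6*y (B(y) = (6 + y)*6 = 36 + 6*y)
B(0)**3 = (36 + 6*0)**3 = (36 + 0)**3 = 36**3 = 46656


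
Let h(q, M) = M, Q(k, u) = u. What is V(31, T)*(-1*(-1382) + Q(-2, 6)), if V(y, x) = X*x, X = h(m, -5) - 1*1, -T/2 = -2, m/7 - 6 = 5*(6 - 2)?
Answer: -33312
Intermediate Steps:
m = 182 (m = 42 + 7*(5*(6 - 2)) = 42 + 7*(5*4) = 42 + 7*20 = 42 + 140 = 182)
T = 4 (T = -2*(-2) = 4)
X = -6 (X = -5 - 1*1 = -5 - 1 = -6)
V(y, x) = -6*x
V(31, T)*(-1*(-1382) + Q(-2, 6)) = (-6*4)*(-1*(-1382) + 6) = -24*(1382 + 6) = -24*1388 = -33312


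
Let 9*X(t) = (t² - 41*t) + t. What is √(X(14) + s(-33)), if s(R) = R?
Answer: I*√661/3 ≈ 8.57*I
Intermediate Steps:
X(t) = -40*t/9 + t²/9 (X(t) = ((t² - 41*t) + t)/9 = (t² - 40*t)/9 = -40*t/9 + t²/9)
√(X(14) + s(-33)) = √((⅑)*14*(-40 + 14) - 33) = √((⅑)*14*(-26) - 33) = √(-364/9 - 33) = √(-661/9) = I*√661/3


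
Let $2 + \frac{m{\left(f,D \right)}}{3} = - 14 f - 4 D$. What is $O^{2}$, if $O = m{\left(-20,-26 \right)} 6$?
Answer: $47279376$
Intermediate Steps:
$m{\left(f,D \right)} = -6 - 42 f - 12 D$ ($m{\left(f,D \right)} = -6 + 3 \left(- 14 f - 4 D\right) = -6 - \left(12 D + 42 f\right) = -6 - 42 f - 12 D$)
$O = 6876$ ($O = \left(-6 - -840 - -312\right) 6 = \left(-6 + 840 + 312\right) 6 = 1146 \cdot 6 = 6876$)
$O^{2} = 6876^{2} = 47279376$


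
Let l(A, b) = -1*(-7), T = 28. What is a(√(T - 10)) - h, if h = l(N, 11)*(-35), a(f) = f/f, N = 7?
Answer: 246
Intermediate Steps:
l(A, b) = 7
a(f) = 1
h = -245 (h = 7*(-35) = -245)
a(√(T - 10)) - h = 1 - 1*(-245) = 1 + 245 = 246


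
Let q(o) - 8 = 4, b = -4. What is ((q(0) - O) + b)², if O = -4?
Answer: 144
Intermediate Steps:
q(o) = 12 (q(o) = 8 + 4 = 12)
((q(0) - O) + b)² = ((12 - 1*(-4)) - 4)² = ((12 + 4) - 4)² = (16 - 4)² = 12² = 144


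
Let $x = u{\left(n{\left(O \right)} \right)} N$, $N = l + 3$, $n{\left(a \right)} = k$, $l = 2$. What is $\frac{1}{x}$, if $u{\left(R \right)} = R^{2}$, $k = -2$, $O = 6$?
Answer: $\frac{1}{20} \approx 0.05$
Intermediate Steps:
$n{\left(a \right)} = -2$
$N = 5$ ($N = 2 + 3 = 5$)
$x = 20$ ($x = \left(-2\right)^{2} \cdot 5 = 4 \cdot 5 = 20$)
$\frac{1}{x} = \frac{1}{20}$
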